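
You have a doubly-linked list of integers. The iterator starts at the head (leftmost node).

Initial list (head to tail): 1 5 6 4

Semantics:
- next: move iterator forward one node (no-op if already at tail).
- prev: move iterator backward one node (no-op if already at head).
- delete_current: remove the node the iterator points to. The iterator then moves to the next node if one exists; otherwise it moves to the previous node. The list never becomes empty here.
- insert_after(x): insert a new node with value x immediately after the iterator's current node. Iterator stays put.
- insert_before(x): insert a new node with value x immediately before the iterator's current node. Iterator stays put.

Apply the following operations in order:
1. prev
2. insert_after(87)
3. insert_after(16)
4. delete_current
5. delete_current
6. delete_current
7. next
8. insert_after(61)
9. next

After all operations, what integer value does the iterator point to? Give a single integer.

Answer: 61

Derivation:
After 1 (prev): list=[1, 5, 6, 4] cursor@1
After 2 (insert_after(87)): list=[1, 87, 5, 6, 4] cursor@1
After 3 (insert_after(16)): list=[1, 16, 87, 5, 6, 4] cursor@1
After 4 (delete_current): list=[16, 87, 5, 6, 4] cursor@16
After 5 (delete_current): list=[87, 5, 6, 4] cursor@87
After 6 (delete_current): list=[5, 6, 4] cursor@5
After 7 (next): list=[5, 6, 4] cursor@6
After 8 (insert_after(61)): list=[5, 6, 61, 4] cursor@6
After 9 (next): list=[5, 6, 61, 4] cursor@61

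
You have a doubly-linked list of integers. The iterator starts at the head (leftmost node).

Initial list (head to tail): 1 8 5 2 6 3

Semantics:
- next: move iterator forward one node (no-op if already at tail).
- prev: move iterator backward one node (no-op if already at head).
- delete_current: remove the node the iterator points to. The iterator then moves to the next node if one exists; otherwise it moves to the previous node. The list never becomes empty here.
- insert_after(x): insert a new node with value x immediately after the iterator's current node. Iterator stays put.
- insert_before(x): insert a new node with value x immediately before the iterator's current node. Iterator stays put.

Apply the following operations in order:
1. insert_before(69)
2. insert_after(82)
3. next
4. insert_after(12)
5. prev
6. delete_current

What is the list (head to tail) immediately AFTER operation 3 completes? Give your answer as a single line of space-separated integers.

After 1 (insert_before(69)): list=[69, 1, 8, 5, 2, 6, 3] cursor@1
After 2 (insert_after(82)): list=[69, 1, 82, 8, 5, 2, 6, 3] cursor@1
After 3 (next): list=[69, 1, 82, 8, 5, 2, 6, 3] cursor@82

Answer: 69 1 82 8 5 2 6 3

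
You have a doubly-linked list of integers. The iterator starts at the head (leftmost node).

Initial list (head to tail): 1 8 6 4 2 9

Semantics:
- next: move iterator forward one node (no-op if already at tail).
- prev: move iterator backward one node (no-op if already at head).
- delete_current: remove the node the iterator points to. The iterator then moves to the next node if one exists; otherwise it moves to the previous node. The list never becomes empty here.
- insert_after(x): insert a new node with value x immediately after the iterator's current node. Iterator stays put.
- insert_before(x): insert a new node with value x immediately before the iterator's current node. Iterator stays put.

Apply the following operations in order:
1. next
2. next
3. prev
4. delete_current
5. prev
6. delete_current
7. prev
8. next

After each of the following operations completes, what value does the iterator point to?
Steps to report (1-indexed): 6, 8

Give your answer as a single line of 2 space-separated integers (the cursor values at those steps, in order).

After 1 (next): list=[1, 8, 6, 4, 2, 9] cursor@8
After 2 (next): list=[1, 8, 6, 4, 2, 9] cursor@6
After 3 (prev): list=[1, 8, 6, 4, 2, 9] cursor@8
After 4 (delete_current): list=[1, 6, 4, 2, 9] cursor@6
After 5 (prev): list=[1, 6, 4, 2, 9] cursor@1
After 6 (delete_current): list=[6, 4, 2, 9] cursor@6
After 7 (prev): list=[6, 4, 2, 9] cursor@6
After 8 (next): list=[6, 4, 2, 9] cursor@4

Answer: 6 4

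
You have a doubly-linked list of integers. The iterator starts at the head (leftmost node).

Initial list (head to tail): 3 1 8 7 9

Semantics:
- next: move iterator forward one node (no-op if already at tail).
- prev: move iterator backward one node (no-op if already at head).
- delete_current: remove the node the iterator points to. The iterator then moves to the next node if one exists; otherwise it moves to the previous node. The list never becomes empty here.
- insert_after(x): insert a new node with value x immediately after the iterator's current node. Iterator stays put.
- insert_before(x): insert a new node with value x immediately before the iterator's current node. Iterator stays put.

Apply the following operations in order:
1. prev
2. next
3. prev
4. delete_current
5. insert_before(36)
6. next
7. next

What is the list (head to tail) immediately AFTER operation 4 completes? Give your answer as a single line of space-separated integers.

Answer: 1 8 7 9

Derivation:
After 1 (prev): list=[3, 1, 8, 7, 9] cursor@3
After 2 (next): list=[3, 1, 8, 7, 9] cursor@1
After 3 (prev): list=[3, 1, 8, 7, 9] cursor@3
After 4 (delete_current): list=[1, 8, 7, 9] cursor@1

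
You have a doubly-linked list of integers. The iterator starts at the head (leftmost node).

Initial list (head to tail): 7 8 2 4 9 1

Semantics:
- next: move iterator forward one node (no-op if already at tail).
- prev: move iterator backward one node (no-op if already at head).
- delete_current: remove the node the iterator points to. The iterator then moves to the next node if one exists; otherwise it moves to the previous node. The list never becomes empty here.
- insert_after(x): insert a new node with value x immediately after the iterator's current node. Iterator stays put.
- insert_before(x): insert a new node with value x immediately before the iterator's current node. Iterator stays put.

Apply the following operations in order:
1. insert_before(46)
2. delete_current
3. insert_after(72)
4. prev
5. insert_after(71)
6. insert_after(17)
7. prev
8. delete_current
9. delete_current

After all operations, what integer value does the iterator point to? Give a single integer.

Answer: 71

Derivation:
After 1 (insert_before(46)): list=[46, 7, 8, 2, 4, 9, 1] cursor@7
After 2 (delete_current): list=[46, 8, 2, 4, 9, 1] cursor@8
After 3 (insert_after(72)): list=[46, 8, 72, 2, 4, 9, 1] cursor@8
After 4 (prev): list=[46, 8, 72, 2, 4, 9, 1] cursor@46
After 5 (insert_after(71)): list=[46, 71, 8, 72, 2, 4, 9, 1] cursor@46
After 6 (insert_after(17)): list=[46, 17, 71, 8, 72, 2, 4, 9, 1] cursor@46
After 7 (prev): list=[46, 17, 71, 8, 72, 2, 4, 9, 1] cursor@46
After 8 (delete_current): list=[17, 71, 8, 72, 2, 4, 9, 1] cursor@17
After 9 (delete_current): list=[71, 8, 72, 2, 4, 9, 1] cursor@71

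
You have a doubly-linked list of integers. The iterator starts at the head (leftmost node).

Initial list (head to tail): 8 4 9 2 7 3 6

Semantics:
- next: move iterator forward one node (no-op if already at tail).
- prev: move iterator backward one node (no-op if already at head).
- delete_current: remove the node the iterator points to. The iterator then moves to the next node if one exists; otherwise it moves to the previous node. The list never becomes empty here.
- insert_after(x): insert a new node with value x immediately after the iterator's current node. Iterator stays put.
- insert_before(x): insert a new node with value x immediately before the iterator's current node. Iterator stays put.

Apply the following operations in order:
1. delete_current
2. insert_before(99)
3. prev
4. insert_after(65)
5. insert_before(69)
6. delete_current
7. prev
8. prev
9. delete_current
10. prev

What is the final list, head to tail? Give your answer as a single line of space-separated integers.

Answer: 65 4 9 2 7 3 6

Derivation:
After 1 (delete_current): list=[4, 9, 2, 7, 3, 6] cursor@4
After 2 (insert_before(99)): list=[99, 4, 9, 2, 7, 3, 6] cursor@4
After 3 (prev): list=[99, 4, 9, 2, 7, 3, 6] cursor@99
After 4 (insert_after(65)): list=[99, 65, 4, 9, 2, 7, 3, 6] cursor@99
After 5 (insert_before(69)): list=[69, 99, 65, 4, 9, 2, 7, 3, 6] cursor@99
After 6 (delete_current): list=[69, 65, 4, 9, 2, 7, 3, 6] cursor@65
After 7 (prev): list=[69, 65, 4, 9, 2, 7, 3, 6] cursor@69
After 8 (prev): list=[69, 65, 4, 9, 2, 7, 3, 6] cursor@69
After 9 (delete_current): list=[65, 4, 9, 2, 7, 3, 6] cursor@65
After 10 (prev): list=[65, 4, 9, 2, 7, 3, 6] cursor@65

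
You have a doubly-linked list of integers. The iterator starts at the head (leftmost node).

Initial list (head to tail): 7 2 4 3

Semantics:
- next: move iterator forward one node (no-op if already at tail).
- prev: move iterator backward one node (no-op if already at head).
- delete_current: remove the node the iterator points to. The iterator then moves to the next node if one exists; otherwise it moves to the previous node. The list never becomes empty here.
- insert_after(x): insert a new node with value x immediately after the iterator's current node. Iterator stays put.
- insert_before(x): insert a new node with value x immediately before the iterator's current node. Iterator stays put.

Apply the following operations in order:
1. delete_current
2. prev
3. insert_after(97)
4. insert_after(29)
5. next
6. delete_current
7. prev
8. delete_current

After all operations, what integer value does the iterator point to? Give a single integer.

Answer: 97

Derivation:
After 1 (delete_current): list=[2, 4, 3] cursor@2
After 2 (prev): list=[2, 4, 3] cursor@2
After 3 (insert_after(97)): list=[2, 97, 4, 3] cursor@2
After 4 (insert_after(29)): list=[2, 29, 97, 4, 3] cursor@2
After 5 (next): list=[2, 29, 97, 4, 3] cursor@29
After 6 (delete_current): list=[2, 97, 4, 3] cursor@97
After 7 (prev): list=[2, 97, 4, 3] cursor@2
After 8 (delete_current): list=[97, 4, 3] cursor@97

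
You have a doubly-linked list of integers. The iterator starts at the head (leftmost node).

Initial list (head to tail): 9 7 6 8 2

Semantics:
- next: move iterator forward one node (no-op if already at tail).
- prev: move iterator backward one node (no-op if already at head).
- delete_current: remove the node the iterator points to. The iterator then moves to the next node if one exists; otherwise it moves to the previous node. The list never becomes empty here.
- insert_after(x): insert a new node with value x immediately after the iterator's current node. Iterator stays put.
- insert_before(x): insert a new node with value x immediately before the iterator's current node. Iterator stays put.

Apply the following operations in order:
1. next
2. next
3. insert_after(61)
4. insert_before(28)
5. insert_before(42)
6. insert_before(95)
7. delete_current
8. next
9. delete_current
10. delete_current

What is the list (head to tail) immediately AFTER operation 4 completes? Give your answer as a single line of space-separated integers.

After 1 (next): list=[9, 7, 6, 8, 2] cursor@7
After 2 (next): list=[9, 7, 6, 8, 2] cursor@6
After 3 (insert_after(61)): list=[9, 7, 6, 61, 8, 2] cursor@6
After 4 (insert_before(28)): list=[9, 7, 28, 6, 61, 8, 2] cursor@6

Answer: 9 7 28 6 61 8 2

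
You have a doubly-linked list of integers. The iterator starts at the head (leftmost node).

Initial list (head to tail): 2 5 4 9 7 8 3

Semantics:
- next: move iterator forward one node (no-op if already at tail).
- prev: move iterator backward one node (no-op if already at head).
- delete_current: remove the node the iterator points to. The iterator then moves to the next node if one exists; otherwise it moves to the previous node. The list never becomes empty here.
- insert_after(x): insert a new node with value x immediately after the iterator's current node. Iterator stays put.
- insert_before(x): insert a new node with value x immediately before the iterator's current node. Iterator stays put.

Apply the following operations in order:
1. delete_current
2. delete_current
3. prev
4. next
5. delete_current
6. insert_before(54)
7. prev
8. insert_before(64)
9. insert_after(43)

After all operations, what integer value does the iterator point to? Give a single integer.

After 1 (delete_current): list=[5, 4, 9, 7, 8, 3] cursor@5
After 2 (delete_current): list=[4, 9, 7, 8, 3] cursor@4
After 3 (prev): list=[4, 9, 7, 8, 3] cursor@4
After 4 (next): list=[4, 9, 7, 8, 3] cursor@9
After 5 (delete_current): list=[4, 7, 8, 3] cursor@7
After 6 (insert_before(54)): list=[4, 54, 7, 8, 3] cursor@7
After 7 (prev): list=[4, 54, 7, 8, 3] cursor@54
After 8 (insert_before(64)): list=[4, 64, 54, 7, 8, 3] cursor@54
After 9 (insert_after(43)): list=[4, 64, 54, 43, 7, 8, 3] cursor@54

Answer: 54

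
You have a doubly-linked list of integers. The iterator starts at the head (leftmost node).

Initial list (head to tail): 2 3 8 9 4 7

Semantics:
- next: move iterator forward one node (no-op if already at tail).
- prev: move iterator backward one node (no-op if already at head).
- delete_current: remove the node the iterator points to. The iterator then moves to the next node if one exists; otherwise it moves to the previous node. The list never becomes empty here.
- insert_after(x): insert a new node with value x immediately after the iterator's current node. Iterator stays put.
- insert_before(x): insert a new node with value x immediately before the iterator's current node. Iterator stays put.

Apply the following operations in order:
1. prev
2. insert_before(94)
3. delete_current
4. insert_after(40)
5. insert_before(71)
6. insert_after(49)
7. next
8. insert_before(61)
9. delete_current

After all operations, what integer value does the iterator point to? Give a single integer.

After 1 (prev): list=[2, 3, 8, 9, 4, 7] cursor@2
After 2 (insert_before(94)): list=[94, 2, 3, 8, 9, 4, 7] cursor@2
After 3 (delete_current): list=[94, 3, 8, 9, 4, 7] cursor@3
After 4 (insert_after(40)): list=[94, 3, 40, 8, 9, 4, 7] cursor@3
After 5 (insert_before(71)): list=[94, 71, 3, 40, 8, 9, 4, 7] cursor@3
After 6 (insert_after(49)): list=[94, 71, 3, 49, 40, 8, 9, 4, 7] cursor@3
After 7 (next): list=[94, 71, 3, 49, 40, 8, 9, 4, 7] cursor@49
After 8 (insert_before(61)): list=[94, 71, 3, 61, 49, 40, 8, 9, 4, 7] cursor@49
After 9 (delete_current): list=[94, 71, 3, 61, 40, 8, 9, 4, 7] cursor@40

Answer: 40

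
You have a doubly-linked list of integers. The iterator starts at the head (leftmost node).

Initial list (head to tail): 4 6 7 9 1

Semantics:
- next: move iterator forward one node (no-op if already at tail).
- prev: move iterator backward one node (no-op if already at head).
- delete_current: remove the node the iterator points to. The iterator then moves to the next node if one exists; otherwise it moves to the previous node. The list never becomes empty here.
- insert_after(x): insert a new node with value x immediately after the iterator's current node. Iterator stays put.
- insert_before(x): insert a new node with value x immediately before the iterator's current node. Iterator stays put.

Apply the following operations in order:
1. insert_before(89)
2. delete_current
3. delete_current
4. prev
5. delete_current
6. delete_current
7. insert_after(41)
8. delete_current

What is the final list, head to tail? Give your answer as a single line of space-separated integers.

Answer: 41 1

Derivation:
After 1 (insert_before(89)): list=[89, 4, 6, 7, 9, 1] cursor@4
After 2 (delete_current): list=[89, 6, 7, 9, 1] cursor@6
After 3 (delete_current): list=[89, 7, 9, 1] cursor@7
After 4 (prev): list=[89, 7, 9, 1] cursor@89
After 5 (delete_current): list=[7, 9, 1] cursor@7
After 6 (delete_current): list=[9, 1] cursor@9
After 7 (insert_after(41)): list=[9, 41, 1] cursor@9
After 8 (delete_current): list=[41, 1] cursor@41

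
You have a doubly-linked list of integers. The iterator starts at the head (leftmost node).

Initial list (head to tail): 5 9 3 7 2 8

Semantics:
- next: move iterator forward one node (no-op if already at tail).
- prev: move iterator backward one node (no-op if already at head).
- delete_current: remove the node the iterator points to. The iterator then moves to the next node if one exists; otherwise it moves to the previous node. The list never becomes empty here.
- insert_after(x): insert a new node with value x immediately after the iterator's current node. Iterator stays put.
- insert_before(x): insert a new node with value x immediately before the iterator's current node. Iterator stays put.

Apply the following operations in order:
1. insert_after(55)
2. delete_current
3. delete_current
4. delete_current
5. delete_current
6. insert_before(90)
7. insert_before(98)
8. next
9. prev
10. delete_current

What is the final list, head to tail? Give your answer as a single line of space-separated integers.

After 1 (insert_after(55)): list=[5, 55, 9, 3, 7, 2, 8] cursor@5
After 2 (delete_current): list=[55, 9, 3, 7, 2, 8] cursor@55
After 3 (delete_current): list=[9, 3, 7, 2, 8] cursor@9
After 4 (delete_current): list=[3, 7, 2, 8] cursor@3
After 5 (delete_current): list=[7, 2, 8] cursor@7
After 6 (insert_before(90)): list=[90, 7, 2, 8] cursor@7
After 7 (insert_before(98)): list=[90, 98, 7, 2, 8] cursor@7
After 8 (next): list=[90, 98, 7, 2, 8] cursor@2
After 9 (prev): list=[90, 98, 7, 2, 8] cursor@7
After 10 (delete_current): list=[90, 98, 2, 8] cursor@2

Answer: 90 98 2 8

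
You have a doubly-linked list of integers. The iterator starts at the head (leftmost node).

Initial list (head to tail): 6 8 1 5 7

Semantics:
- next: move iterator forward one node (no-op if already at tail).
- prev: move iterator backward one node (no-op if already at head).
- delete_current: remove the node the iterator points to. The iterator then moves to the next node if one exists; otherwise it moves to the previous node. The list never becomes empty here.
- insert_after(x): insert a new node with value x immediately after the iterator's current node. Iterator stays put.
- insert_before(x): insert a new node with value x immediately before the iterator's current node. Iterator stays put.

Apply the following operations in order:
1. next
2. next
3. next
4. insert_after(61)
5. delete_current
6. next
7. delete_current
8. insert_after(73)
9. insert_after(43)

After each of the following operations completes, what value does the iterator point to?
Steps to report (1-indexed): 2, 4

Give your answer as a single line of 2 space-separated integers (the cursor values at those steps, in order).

Answer: 1 5

Derivation:
After 1 (next): list=[6, 8, 1, 5, 7] cursor@8
After 2 (next): list=[6, 8, 1, 5, 7] cursor@1
After 3 (next): list=[6, 8, 1, 5, 7] cursor@5
After 4 (insert_after(61)): list=[6, 8, 1, 5, 61, 7] cursor@5
After 5 (delete_current): list=[6, 8, 1, 61, 7] cursor@61
After 6 (next): list=[6, 8, 1, 61, 7] cursor@7
After 7 (delete_current): list=[6, 8, 1, 61] cursor@61
After 8 (insert_after(73)): list=[6, 8, 1, 61, 73] cursor@61
After 9 (insert_after(43)): list=[6, 8, 1, 61, 43, 73] cursor@61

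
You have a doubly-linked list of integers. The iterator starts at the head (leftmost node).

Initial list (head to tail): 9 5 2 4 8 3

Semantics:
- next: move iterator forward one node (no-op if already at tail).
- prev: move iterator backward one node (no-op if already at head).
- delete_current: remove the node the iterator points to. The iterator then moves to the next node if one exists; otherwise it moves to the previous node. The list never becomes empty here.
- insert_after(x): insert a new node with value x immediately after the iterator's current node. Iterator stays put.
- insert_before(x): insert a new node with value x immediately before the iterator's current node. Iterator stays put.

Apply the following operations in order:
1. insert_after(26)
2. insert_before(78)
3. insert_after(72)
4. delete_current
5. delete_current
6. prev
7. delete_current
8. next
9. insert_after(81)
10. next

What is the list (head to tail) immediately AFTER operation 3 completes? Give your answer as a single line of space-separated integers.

Answer: 78 9 72 26 5 2 4 8 3

Derivation:
After 1 (insert_after(26)): list=[9, 26, 5, 2, 4, 8, 3] cursor@9
After 2 (insert_before(78)): list=[78, 9, 26, 5, 2, 4, 8, 3] cursor@9
After 3 (insert_after(72)): list=[78, 9, 72, 26, 5, 2, 4, 8, 3] cursor@9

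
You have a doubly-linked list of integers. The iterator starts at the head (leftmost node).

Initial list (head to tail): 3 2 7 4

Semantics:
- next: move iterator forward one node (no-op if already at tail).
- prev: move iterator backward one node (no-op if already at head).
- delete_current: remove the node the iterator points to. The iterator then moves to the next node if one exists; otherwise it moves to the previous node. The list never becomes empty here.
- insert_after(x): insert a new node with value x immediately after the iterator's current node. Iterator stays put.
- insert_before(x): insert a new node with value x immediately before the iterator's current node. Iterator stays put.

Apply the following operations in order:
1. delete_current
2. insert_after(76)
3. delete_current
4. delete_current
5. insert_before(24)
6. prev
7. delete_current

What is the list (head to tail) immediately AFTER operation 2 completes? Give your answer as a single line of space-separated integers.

After 1 (delete_current): list=[2, 7, 4] cursor@2
After 2 (insert_after(76)): list=[2, 76, 7, 4] cursor@2

Answer: 2 76 7 4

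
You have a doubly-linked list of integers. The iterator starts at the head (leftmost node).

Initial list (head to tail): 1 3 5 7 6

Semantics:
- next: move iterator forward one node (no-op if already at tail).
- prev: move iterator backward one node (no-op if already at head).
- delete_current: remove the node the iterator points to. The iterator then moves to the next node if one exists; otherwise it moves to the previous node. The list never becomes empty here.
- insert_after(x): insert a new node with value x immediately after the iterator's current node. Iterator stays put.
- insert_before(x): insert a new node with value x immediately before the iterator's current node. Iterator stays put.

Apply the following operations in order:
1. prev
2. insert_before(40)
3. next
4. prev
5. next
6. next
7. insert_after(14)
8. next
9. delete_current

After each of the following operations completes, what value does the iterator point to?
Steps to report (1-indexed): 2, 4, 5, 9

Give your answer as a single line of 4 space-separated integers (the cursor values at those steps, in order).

Answer: 1 1 3 7

Derivation:
After 1 (prev): list=[1, 3, 5, 7, 6] cursor@1
After 2 (insert_before(40)): list=[40, 1, 3, 5, 7, 6] cursor@1
After 3 (next): list=[40, 1, 3, 5, 7, 6] cursor@3
After 4 (prev): list=[40, 1, 3, 5, 7, 6] cursor@1
After 5 (next): list=[40, 1, 3, 5, 7, 6] cursor@3
After 6 (next): list=[40, 1, 3, 5, 7, 6] cursor@5
After 7 (insert_after(14)): list=[40, 1, 3, 5, 14, 7, 6] cursor@5
After 8 (next): list=[40, 1, 3, 5, 14, 7, 6] cursor@14
After 9 (delete_current): list=[40, 1, 3, 5, 7, 6] cursor@7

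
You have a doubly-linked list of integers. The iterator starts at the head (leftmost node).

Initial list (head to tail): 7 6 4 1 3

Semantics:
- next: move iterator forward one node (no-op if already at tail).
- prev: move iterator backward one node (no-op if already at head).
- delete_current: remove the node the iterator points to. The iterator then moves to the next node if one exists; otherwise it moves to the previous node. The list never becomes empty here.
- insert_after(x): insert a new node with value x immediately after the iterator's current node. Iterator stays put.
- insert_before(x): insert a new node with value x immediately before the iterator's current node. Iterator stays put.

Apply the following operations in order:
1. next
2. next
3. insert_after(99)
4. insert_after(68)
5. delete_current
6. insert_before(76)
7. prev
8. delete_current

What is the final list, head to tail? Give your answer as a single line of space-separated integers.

After 1 (next): list=[7, 6, 4, 1, 3] cursor@6
After 2 (next): list=[7, 6, 4, 1, 3] cursor@4
After 3 (insert_after(99)): list=[7, 6, 4, 99, 1, 3] cursor@4
After 4 (insert_after(68)): list=[7, 6, 4, 68, 99, 1, 3] cursor@4
After 5 (delete_current): list=[7, 6, 68, 99, 1, 3] cursor@68
After 6 (insert_before(76)): list=[7, 6, 76, 68, 99, 1, 3] cursor@68
After 7 (prev): list=[7, 6, 76, 68, 99, 1, 3] cursor@76
After 8 (delete_current): list=[7, 6, 68, 99, 1, 3] cursor@68

Answer: 7 6 68 99 1 3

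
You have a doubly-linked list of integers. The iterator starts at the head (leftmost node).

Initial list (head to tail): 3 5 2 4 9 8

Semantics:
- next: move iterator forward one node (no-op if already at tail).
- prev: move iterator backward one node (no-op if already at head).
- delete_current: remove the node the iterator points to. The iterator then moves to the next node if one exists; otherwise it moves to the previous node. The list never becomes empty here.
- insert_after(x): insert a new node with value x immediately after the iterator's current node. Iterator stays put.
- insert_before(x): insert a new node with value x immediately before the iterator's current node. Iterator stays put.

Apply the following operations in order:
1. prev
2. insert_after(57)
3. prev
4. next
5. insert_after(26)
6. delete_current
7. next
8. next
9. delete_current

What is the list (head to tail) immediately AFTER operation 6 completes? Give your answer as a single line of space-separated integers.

After 1 (prev): list=[3, 5, 2, 4, 9, 8] cursor@3
After 2 (insert_after(57)): list=[3, 57, 5, 2, 4, 9, 8] cursor@3
After 3 (prev): list=[3, 57, 5, 2, 4, 9, 8] cursor@3
After 4 (next): list=[3, 57, 5, 2, 4, 9, 8] cursor@57
After 5 (insert_after(26)): list=[3, 57, 26, 5, 2, 4, 9, 8] cursor@57
After 6 (delete_current): list=[3, 26, 5, 2, 4, 9, 8] cursor@26

Answer: 3 26 5 2 4 9 8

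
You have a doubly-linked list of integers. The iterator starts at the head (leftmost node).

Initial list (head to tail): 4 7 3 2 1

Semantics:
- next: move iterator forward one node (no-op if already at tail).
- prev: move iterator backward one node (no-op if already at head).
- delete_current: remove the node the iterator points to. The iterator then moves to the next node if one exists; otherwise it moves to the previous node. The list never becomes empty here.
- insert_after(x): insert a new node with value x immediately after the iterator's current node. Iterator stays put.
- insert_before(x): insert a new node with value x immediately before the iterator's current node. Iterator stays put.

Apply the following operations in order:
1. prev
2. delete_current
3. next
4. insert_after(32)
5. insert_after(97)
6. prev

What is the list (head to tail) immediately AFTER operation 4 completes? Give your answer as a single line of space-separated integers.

Answer: 7 3 32 2 1

Derivation:
After 1 (prev): list=[4, 7, 3, 2, 1] cursor@4
After 2 (delete_current): list=[7, 3, 2, 1] cursor@7
After 3 (next): list=[7, 3, 2, 1] cursor@3
After 4 (insert_after(32)): list=[7, 3, 32, 2, 1] cursor@3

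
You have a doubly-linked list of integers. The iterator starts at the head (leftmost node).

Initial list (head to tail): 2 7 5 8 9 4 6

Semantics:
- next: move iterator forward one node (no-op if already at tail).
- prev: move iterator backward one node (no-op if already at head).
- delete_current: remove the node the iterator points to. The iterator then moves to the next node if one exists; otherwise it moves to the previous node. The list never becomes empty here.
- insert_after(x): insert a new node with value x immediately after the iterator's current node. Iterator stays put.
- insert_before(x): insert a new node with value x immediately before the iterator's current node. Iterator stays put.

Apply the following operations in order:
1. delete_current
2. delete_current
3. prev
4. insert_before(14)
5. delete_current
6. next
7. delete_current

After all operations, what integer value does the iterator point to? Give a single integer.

Answer: 4

Derivation:
After 1 (delete_current): list=[7, 5, 8, 9, 4, 6] cursor@7
After 2 (delete_current): list=[5, 8, 9, 4, 6] cursor@5
After 3 (prev): list=[5, 8, 9, 4, 6] cursor@5
After 4 (insert_before(14)): list=[14, 5, 8, 9, 4, 6] cursor@5
After 5 (delete_current): list=[14, 8, 9, 4, 6] cursor@8
After 6 (next): list=[14, 8, 9, 4, 6] cursor@9
After 7 (delete_current): list=[14, 8, 4, 6] cursor@4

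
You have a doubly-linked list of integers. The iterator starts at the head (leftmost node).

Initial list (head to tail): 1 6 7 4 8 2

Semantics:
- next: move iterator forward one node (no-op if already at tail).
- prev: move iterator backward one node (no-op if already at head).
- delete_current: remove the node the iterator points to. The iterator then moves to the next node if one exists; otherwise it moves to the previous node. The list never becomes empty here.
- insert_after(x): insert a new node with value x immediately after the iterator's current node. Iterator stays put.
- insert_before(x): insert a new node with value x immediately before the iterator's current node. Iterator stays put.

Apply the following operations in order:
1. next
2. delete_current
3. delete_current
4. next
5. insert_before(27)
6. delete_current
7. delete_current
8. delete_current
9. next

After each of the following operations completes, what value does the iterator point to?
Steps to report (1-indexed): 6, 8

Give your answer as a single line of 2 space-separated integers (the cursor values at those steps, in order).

Answer: 2 4

Derivation:
After 1 (next): list=[1, 6, 7, 4, 8, 2] cursor@6
After 2 (delete_current): list=[1, 7, 4, 8, 2] cursor@7
After 3 (delete_current): list=[1, 4, 8, 2] cursor@4
After 4 (next): list=[1, 4, 8, 2] cursor@8
After 5 (insert_before(27)): list=[1, 4, 27, 8, 2] cursor@8
After 6 (delete_current): list=[1, 4, 27, 2] cursor@2
After 7 (delete_current): list=[1, 4, 27] cursor@27
After 8 (delete_current): list=[1, 4] cursor@4
After 9 (next): list=[1, 4] cursor@4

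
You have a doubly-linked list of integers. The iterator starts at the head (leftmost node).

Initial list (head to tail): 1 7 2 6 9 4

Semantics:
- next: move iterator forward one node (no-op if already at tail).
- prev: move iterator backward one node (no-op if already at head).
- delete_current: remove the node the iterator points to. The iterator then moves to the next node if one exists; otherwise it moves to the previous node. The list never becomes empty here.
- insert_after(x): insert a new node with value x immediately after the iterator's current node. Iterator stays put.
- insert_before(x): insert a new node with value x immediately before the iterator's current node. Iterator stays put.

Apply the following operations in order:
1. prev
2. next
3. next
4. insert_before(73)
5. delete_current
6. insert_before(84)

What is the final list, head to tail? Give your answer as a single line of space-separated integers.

Answer: 1 7 73 84 6 9 4

Derivation:
After 1 (prev): list=[1, 7, 2, 6, 9, 4] cursor@1
After 2 (next): list=[1, 7, 2, 6, 9, 4] cursor@7
After 3 (next): list=[1, 7, 2, 6, 9, 4] cursor@2
After 4 (insert_before(73)): list=[1, 7, 73, 2, 6, 9, 4] cursor@2
After 5 (delete_current): list=[1, 7, 73, 6, 9, 4] cursor@6
After 6 (insert_before(84)): list=[1, 7, 73, 84, 6, 9, 4] cursor@6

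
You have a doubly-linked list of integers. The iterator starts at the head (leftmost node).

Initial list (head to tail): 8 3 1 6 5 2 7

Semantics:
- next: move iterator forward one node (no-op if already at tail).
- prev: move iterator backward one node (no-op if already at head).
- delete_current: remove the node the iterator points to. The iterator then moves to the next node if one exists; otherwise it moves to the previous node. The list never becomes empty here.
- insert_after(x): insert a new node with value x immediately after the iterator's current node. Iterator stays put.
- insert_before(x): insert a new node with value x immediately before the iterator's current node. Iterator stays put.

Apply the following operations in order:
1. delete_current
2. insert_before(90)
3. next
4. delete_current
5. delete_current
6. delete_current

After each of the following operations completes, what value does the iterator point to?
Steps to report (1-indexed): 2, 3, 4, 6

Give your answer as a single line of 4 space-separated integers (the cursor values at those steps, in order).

Answer: 3 1 6 2

Derivation:
After 1 (delete_current): list=[3, 1, 6, 5, 2, 7] cursor@3
After 2 (insert_before(90)): list=[90, 3, 1, 6, 5, 2, 7] cursor@3
After 3 (next): list=[90, 3, 1, 6, 5, 2, 7] cursor@1
After 4 (delete_current): list=[90, 3, 6, 5, 2, 7] cursor@6
After 5 (delete_current): list=[90, 3, 5, 2, 7] cursor@5
After 6 (delete_current): list=[90, 3, 2, 7] cursor@2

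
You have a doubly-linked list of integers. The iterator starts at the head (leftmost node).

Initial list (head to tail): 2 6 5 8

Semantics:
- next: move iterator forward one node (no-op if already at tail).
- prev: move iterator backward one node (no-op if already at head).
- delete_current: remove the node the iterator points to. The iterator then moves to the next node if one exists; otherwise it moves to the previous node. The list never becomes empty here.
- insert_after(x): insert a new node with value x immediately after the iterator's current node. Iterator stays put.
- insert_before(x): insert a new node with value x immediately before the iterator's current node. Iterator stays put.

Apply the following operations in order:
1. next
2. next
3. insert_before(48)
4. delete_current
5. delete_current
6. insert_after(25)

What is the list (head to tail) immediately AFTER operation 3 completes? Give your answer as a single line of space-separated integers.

After 1 (next): list=[2, 6, 5, 8] cursor@6
After 2 (next): list=[2, 6, 5, 8] cursor@5
After 3 (insert_before(48)): list=[2, 6, 48, 5, 8] cursor@5

Answer: 2 6 48 5 8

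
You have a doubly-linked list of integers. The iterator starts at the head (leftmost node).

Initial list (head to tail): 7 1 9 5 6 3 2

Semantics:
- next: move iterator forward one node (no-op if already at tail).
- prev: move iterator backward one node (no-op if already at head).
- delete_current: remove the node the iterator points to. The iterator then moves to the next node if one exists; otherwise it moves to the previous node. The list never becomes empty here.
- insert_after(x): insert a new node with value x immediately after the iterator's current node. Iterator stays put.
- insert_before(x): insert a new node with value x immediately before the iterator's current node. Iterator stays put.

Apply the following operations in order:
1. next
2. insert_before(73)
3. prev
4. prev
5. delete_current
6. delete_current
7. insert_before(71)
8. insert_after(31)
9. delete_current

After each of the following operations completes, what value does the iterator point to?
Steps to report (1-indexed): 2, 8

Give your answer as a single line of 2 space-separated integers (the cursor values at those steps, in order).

Answer: 1 1

Derivation:
After 1 (next): list=[7, 1, 9, 5, 6, 3, 2] cursor@1
After 2 (insert_before(73)): list=[7, 73, 1, 9, 5, 6, 3, 2] cursor@1
After 3 (prev): list=[7, 73, 1, 9, 5, 6, 3, 2] cursor@73
After 4 (prev): list=[7, 73, 1, 9, 5, 6, 3, 2] cursor@7
After 5 (delete_current): list=[73, 1, 9, 5, 6, 3, 2] cursor@73
After 6 (delete_current): list=[1, 9, 5, 6, 3, 2] cursor@1
After 7 (insert_before(71)): list=[71, 1, 9, 5, 6, 3, 2] cursor@1
After 8 (insert_after(31)): list=[71, 1, 31, 9, 5, 6, 3, 2] cursor@1
After 9 (delete_current): list=[71, 31, 9, 5, 6, 3, 2] cursor@31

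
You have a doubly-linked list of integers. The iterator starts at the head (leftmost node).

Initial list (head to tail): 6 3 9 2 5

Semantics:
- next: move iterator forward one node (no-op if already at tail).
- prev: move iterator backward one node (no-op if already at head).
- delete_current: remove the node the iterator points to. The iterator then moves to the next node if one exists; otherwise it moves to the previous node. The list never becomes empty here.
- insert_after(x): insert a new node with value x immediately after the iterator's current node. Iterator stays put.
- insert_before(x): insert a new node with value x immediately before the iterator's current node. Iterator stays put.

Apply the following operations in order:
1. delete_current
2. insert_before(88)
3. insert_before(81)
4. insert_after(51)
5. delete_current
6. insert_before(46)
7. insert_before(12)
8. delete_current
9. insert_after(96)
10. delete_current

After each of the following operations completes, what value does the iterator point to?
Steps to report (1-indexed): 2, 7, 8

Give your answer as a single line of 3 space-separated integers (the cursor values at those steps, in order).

Answer: 3 51 9

Derivation:
After 1 (delete_current): list=[3, 9, 2, 5] cursor@3
After 2 (insert_before(88)): list=[88, 3, 9, 2, 5] cursor@3
After 3 (insert_before(81)): list=[88, 81, 3, 9, 2, 5] cursor@3
After 4 (insert_after(51)): list=[88, 81, 3, 51, 9, 2, 5] cursor@3
After 5 (delete_current): list=[88, 81, 51, 9, 2, 5] cursor@51
After 6 (insert_before(46)): list=[88, 81, 46, 51, 9, 2, 5] cursor@51
After 7 (insert_before(12)): list=[88, 81, 46, 12, 51, 9, 2, 5] cursor@51
After 8 (delete_current): list=[88, 81, 46, 12, 9, 2, 5] cursor@9
After 9 (insert_after(96)): list=[88, 81, 46, 12, 9, 96, 2, 5] cursor@9
After 10 (delete_current): list=[88, 81, 46, 12, 96, 2, 5] cursor@96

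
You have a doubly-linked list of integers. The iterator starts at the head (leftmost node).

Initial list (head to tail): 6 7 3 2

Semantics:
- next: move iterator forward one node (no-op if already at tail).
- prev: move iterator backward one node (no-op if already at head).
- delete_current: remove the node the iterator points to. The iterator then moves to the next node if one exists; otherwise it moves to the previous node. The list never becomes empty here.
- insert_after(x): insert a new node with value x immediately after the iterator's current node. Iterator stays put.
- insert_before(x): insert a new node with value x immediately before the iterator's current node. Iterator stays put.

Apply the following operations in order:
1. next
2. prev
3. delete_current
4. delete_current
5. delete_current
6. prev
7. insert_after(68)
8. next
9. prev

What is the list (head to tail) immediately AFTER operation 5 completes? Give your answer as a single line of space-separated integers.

Answer: 2

Derivation:
After 1 (next): list=[6, 7, 3, 2] cursor@7
After 2 (prev): list=[6, 7, 3, 2] cursor@6
After 3 (delete_current): list=[7, 3, 2] cursor@7
After 4 (delete_current): list=[3, 2] cursor@3
After 5 (delete_current): list=[2] cursor@2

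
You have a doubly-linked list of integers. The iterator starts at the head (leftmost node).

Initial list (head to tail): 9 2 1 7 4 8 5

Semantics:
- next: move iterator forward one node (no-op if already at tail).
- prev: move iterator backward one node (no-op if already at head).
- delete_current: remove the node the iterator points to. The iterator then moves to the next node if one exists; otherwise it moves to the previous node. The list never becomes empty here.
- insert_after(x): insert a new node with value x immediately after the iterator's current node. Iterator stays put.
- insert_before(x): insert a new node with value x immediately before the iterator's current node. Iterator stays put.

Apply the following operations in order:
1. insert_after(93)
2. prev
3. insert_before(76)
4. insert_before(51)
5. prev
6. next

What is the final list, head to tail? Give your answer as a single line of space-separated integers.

After 1 (insert_after(93)): list=[9, 93, 2, 1, 7, 4, 8, 5] cursor@9
After 2 (prev): list=[9, 93, 2, 1, 7, 4, 8, 5] cursor@9
After 3 (insert_before(76)): list=[76, 9, 93, 2, 1, 7, 4, 8, 5] cursor@9
After 4 (insert_before(51)): list=[76, 51, 9, 93, 2, 1, 7, 4, 8, 5] cursor@9
After 5 (prev): list=[76, 51, 9, 93, 2, 1, 7, 4, 8, 5] cursor@51
After 6 (next): list=[76, 51, 9, 93, 2, 1, 7, 4, 8, 5] cursor@9

Answer: 76 51 9 93 2 1 7 4 8 5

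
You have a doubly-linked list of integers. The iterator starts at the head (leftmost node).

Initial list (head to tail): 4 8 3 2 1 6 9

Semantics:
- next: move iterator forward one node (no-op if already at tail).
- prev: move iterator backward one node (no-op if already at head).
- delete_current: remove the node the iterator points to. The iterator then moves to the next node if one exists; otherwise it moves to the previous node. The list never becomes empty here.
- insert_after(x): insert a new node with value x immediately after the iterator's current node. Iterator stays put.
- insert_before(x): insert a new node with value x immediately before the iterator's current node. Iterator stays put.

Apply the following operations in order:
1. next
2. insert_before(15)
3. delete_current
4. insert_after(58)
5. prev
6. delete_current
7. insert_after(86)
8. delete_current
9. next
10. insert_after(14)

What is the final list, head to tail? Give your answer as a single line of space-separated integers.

After 1 (next): list=[4, 8, 3, 2, 1, 6, 9] cursor@8
After 2 (insert_before(15)): list=[4, 15, 8, 3, 2, 1, 6, 9] cursor@8
After 3 (delete_current): list=[4, 15, 3, 2, 1, 6, 9] cursor@3
After 4 (insert_after(58)): list=[4, 15, 3, 58, 2, 1, 6, 9] cursor@3
After 5 (prev): list=[4, 15, 3, 58, 2, 1, 6, 9] cursor@15
After 6 (delete_current): list=[4, 3, 58, 2, 1, 6, 9] cursor@3
After 7 (insert_after(86)): list=[4, 3, 86, 58, 2, 1, 6, 9] cursor@3
After 8 (delete_current): list=[4, 86, 58, 2, 1, 6, 9] cursor@86
After 9 (next): list=[4, 86, 58, 2, 1, 6, 9] cursor@58
After 10 (insert_after(14)): list=[4, 86, 58, 14, 2, 1, 6, 9] cursor@58

Answer: 4 86 58 14 2 1 6 9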